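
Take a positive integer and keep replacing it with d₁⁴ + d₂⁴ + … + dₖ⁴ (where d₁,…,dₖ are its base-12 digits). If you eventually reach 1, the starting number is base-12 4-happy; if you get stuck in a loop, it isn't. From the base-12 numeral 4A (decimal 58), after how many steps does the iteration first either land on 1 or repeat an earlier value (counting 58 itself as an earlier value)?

58 = (4,10)_12 → 10256
10256 = (5,11,2,8)_12 → 19378
19378 = (11,2,6,10)_12 → 25953
25953 = (1,3,0,2,9)_12 → 6659
6659 = (3,10,2,11)_12 → 24738
24738 = (1,2,3,9,6)_12 → 7955
7955 = (4,7,2,11)_12 → 17314
17314 = (10,0,2,10)_12 → 20016
20016 = (11,7,0,0)_12 → 17042
17042 = (9,10,4,2)_12 → 16833
16833 = (9,8,10,9)_12 → 27218
27218 = (1,3,9,0,2)_12 → 6659  — 6659 repeats.
That took 12 steps.

12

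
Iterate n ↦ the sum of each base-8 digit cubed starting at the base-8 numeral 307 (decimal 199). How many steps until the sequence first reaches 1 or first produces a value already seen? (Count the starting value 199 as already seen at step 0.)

14

199 = (3,0,7)_8 → 370
370 = (5,6,2)_8 → 349
349 = (5,3,5)_8 → 277
277 = (4,2,5)_8 → 197
197 = (3,0,5)_8 → 152
152 = (2,3,0)_8 → 35
35 = (4,3)_8 → 91
91 = (1,3,3)_8 → 55
55 = (6,7)_8 → 559
559 = (1,0,5,7)_8 → 469
469 = (7,2,5)_8 → 476
476 = (7,3,4)_8 → 434
434 = (6,6,2)_8 → 440
440 = (6,7,0)_8 → 559  — 559 repeats.
That took 14 steps.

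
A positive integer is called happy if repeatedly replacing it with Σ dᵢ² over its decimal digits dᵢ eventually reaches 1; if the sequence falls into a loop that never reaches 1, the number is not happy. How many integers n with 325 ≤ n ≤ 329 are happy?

325: 325 → 38 → 73 → 58 → 89 → 145 → 42 → 20 → 4 → 16 → 37 → 58  — not happy
326: 326 → 49 → 97 → 130 → 10 → 1  — happy
327: 327 → 62 → 40 → 16 → 37 → 58 → 89 → 145 → 42 → 20 → 4 → 16  — not happy
328: 328 → 77 → 98 → 145 → 42 → 20 → 4 → 16 → 37 → 58 → 89 → 145  — not happy
329: 329 → 94 → 97 → 130 → 10 → 1  — happy
happy: 326, 329

2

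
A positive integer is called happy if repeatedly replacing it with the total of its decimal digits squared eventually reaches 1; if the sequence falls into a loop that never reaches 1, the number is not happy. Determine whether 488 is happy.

488 → 4² + 8² + 8² = 144
144 → 1² + 4² + 4² = 33
33 → 3² + 3² = 18
18 → 1² + 8² = 65
65 → 6² + 5² = 61
61 → 6² + 1² = 37
37 → 3² + 7² = 58
58 → 5² + 8² = 89
89 → 8² + 9² = 145
145 → 1² + 4² + 5² = 42
42 → 4² + 2² = 20
20 → 2² + 0² = 4
4 → 4² = 16
16 → 1² + 6² = 37  — 37 already seen; the sequence cycles without reaching 1.

not happy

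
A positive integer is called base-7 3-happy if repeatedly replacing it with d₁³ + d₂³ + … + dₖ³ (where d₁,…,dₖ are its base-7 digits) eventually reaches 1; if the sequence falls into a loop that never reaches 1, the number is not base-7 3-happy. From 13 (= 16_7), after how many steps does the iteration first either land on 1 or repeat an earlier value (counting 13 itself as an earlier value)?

3

13 = (1,6)_7 → 1³ + 6³ = 217
217 = (4,3,0)_7 → 4³ + 3³ + 0³ = 91
91 = (1,6,0)_7 → 1³ + 6³ + 0³ = 217  — 217 repeats.
That took 3 steps.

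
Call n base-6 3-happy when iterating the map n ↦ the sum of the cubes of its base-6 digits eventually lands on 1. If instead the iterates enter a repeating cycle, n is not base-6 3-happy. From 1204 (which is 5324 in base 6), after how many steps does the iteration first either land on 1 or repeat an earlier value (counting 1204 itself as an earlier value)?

5

1204 = (5,3,2,4)_6 → 5³ + 3³ + 2³ + 4³ = 224
224 = (1,0,1,2)_6 → 1³ + 0³ + 1³ + 2³ = 10
10 = (1,4)_6 → 1³ + 4³ = 65
65 = (1,4,5)_6 → 1³ + 4³ + 5³ = 190
190 = (5,1,4)_6 → 5³ + 1³ + 4³ = 190  — 190 repeats.
That took 5 steps.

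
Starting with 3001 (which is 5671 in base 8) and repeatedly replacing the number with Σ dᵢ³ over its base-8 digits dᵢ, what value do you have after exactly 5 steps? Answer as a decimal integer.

559

3001 = (5,6,7,1)_8 → 5³ + 6³ + 7³ + 1³ = 685
685 = (1,2,5,5)_8 → 1³ + 2³ + 5³ + 5³ = 259
259 = (4,0,3)_8 → 4³ + 0³ + 3³ = 91
91 = (1,3,3)_8 → 1³ + 3³ + 3³ = 55
55 = (6,7)_8 → 6³ + 7³ = 559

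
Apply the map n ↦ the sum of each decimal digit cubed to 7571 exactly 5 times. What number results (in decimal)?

737

7571 → 7³ + 5³ + 7³ + 1³ = 812
812 → 8³ + 1³ + 2³ = 521
521 → 5³ + 2³ + 1³ = 134
134 → 1³ + 3³ + 4³ = 92
92 → 9³ + 2³ = 737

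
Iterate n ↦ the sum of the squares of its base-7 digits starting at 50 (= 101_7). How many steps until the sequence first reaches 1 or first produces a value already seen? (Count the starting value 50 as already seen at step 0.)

50 = (1,0,1)_7 → 1² + 0² + 1² = 1 + 0 + 1 = 2
2 = (2)_7 → 2² = 4
4 = (4)_7 → 4² = 16
16 = (2,2)_7 → 2² + 2² = 4 + 4 = 8
8 = (1,1)_7 → 1² + 1² = 1 + 1 = 2  — 2 repeats.
That took 5 steps.

5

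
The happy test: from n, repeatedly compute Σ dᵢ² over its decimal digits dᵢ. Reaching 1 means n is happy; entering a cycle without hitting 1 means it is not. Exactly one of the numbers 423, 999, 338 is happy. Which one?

423: 423 → 29 → 85 → 89 → 145 → 42 → 20 → 4 → 16 → 37 → 58 → 89  — repeats 89 (not happy)
999: 999 → 243 → 29 → 85 → 89 → 145 → 42 → 20 → 4 → 16 → 37 → 58 → 89  — repeats 89 (not happy)
338: 338 → 82 → 68 → 100 → 1  — reaches 1 (happy)

338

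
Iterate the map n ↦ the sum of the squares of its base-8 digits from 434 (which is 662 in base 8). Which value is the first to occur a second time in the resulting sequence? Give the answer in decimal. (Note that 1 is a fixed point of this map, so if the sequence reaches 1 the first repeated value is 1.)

434 = (6,6,2)_8 → 6² + 6² + 2² = 76
76 = (1,1,4)_8 → 1² + 1² + 4² = 18
18 = (2,2)_8 → 2² + 2² = 8
8 = (1,0)_8 → 1² + 0² = 1  — reached the fixed point 1.
1 → 1, so 1 is the first repeated value.

1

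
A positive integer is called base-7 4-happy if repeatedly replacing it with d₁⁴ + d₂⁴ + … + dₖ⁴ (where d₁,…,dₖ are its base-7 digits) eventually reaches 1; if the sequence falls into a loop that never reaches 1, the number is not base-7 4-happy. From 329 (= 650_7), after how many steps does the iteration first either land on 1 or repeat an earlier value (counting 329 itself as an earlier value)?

329 = (6,5,0)_7 → 6⁴ + 5⁴ + 0⁴ = 1296 + 625 + 0 = 1921
1921 = (5,4,1,3)_7 → 5⁴ + 4⁴ + 1⁴ + 3⁴ = 625 + 256 + 1 + 81 = 963
963 = (2,5,4,4)_7 → 2⁴ + 5⁴ + 4⁴ + 4⁴ = 16 + 625 + 256 + 256 = 1153
1153 = (3,2,3,5)_7 → 3⁴ + 2⁴ + 3⁴ + 5⁴ = 81 + 16 + 81 + 625 = 803
803 = (2,2,2,5)_7 → 2⁴ + 2⁴ + 2⁴ + 5⁴ = 16 + 16 + 16 + 625 = 673
673 = (1,6,5,1)_7 → 1⁴ + 6⁴ + 5⁴ + 1⁴ = 1 + 1296 + 625 + 1 = 1923
1923 = (5,4,1,5)_7 → 5⁴ + 4⁴ + 1⁴ + 5⁴ = 625 + 256 + 1 + 625 = 1507
1507 = (4,2,5,2)_7 → 4⁴ + 2⁴ + 5⁴ + 2⁴ = 256 + 16 + 625 + 16 = 913
913 = (2,4,4,3)_7 → 2⁴ + 4⁴ + 4⁴ + 3⁴ = 16 + 256 + 256 + 81 = 609
609 = (1,5,3,0)_7 → 1⁴ + 5⁴ + 3⁴ + 0⁴ = 1 + 625 + 81 + 0 = 707
707 = (2,0,3,0)_7 → 2⁴ + 0⁴ + 3⁴ + 0⁴ = 16 + 0 + 81 + 0 = 97
97 = (1,6,6)_7 → 1⁴ + 6⁴ + 6⁴ = 1 + 1296 + 1296 = 2593
2593 = (1,0,3,6,3)_7 → 1⁴ + 0⁴ + 3⁴ + 6⁴ + 3⁴ = 1 + 0 + 81 + 1296 + 81 = 1459
1459 = (4,1,5,3)_7 → 4⁴ + 1⁴ + 5⁴ + 3⁴ = 256 + 1 + 625 + 81 = 963  — 963 repeats.
That took 14 steps.

14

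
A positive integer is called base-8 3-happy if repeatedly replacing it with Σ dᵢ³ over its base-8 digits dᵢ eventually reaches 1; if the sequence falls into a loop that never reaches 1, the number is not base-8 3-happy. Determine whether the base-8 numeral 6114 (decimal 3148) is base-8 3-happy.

3148 = (6,1,1,4)_8 → 6³ + 1³ + 1³ + 4³ = 282
282 = (4,3,2)_8 → 4³ + 3³ + 2³ = 99
99 = (1,4,3)_8 → 1³ + 4³ + 3³ = 92
92 = (1,3,4)_8 → 1³ + 3³ + 4³ = 92  — 92 already seen; the sequence cycles without reaching 1.

not base-8 3-happy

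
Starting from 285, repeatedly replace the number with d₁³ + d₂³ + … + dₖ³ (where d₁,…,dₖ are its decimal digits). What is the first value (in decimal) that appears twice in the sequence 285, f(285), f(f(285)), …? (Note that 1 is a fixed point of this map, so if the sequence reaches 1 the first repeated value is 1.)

153

285 → 2³ + 8³ + 5³ = 8 + 512 + 125 = 645
645 → 6³ + 4³ + 5³ = 216 + 64 + 125 = 405
405 → 4³ + 0³ + 5³ = 64 + 0 + 125 = 189
189 → 1³ + 8³ + 9³ = 1 + 512 + 729 = 1242
1242 → 1³ + 2³ + 4³ + 2³ = 1 + 8 + 64 + 8 = 81
81 → 8³ + 1³ = 512 + 1 = 513
513 → 5³ + 1³ + 3³ = 125 + 1 + 27 = 153
153 → 1³ + 5³ + 3³ = 1 + 125 + 27 = 153  — 153 already appeared earlier.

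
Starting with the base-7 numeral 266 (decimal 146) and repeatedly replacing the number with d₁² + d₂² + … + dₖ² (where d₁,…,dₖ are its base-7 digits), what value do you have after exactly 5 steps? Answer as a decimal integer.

10

146 = (2,6,6)_7 → 2² + 6² + 6² = 76
76 = (1,3,6)_7 → 1² + 3² + 6² = 46
46 = (6,4)_7 → 6² + 4² = 52
52 = (1,0,3)_7 → 1² + 0² + 3² = 10
10 = (1,3)_7 → 1² + 3² = 10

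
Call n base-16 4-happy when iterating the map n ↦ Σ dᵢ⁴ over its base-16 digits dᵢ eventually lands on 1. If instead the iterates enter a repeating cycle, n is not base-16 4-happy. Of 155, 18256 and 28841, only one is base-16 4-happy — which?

28841

155: 155 → 21202 → 29218 → 2449 → 13123 → 499 → 50707 → 22114 → 3233 → 30737 → 6499 → 7939 → 50707  — repeats 50707 (not base-16 4-happy)
18256: 18256 → 3282 → 49313 → 30737 → 6499 → 7939 → 50707 → 22114 → 3233 → 30737  — repeats 30737 (not base-16 4-happy)
28841: 28841 → 18962 → 10273 → 4129 → 18 → 17 → 2 → 16 → 1  — reaches 1 (base-16 4-happy)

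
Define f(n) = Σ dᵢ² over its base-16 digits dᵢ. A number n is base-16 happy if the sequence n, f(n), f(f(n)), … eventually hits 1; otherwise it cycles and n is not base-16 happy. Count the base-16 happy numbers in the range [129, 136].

4

129: 129 → 65 → 17 → 2 → 4 → 16 → 1  (reaches 1)
130: 130 → 68 → 32 → 4 → 16 → 1  (reaches 1)
131: 131 → 73 → 97 → 37 → 29 → 170 → 200 → 208 → 169 → 181 → 146 → 85 → 50 → 13 → 169  (repeats 169)
132: 132 → 80 → 25 → 82 → 29 → 170 → 200 → 208 → 169 → 181 → 146 → 85 → 50 → 13 → 169  (repeats 169)
133: 133 → 89 → 106 → 136 → 128 → 64 → 16 → 1  (reaches 1)
134: 134 → 100 → 52 → 25 → 82 → 29 → 170 → 200 → 208 → 169 → 181 → 146 → 85 → 50 → 13 → 169  (repeats 169)
135: 135 → 113 → 50 → 13 → 169 → 181 → 146 → 85 → 50  (repeats 50)
136: 136 → 128 → 64 → 16 → 1  (reaches 1)
base-16 happy: 129, 130, 133, 136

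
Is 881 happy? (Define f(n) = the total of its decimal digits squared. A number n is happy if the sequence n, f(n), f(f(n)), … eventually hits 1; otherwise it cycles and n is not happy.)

881 → 8² + 8² + 1² = 129
129 → 1² + 2² + 9² = 86
86 → 8² + 6² = 100
100 → 1² + 0² + 0² = 1  — reached 1.

happy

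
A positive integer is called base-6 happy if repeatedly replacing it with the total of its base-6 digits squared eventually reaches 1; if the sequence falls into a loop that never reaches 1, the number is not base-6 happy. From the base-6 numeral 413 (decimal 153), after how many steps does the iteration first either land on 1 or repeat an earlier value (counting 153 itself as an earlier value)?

153 = (4,1,3)_6 → 4² + 1² + 3² = 16 + 1 + 9 = 26
26 = (4,2)_6 → 4² + 2² = 16 + 4 = 20
20 = (3,2)_6 → 3² + 2² = 9 + 4 = 13
13 = (2,1)_6 → 2² + 1² = 4 + 1 = 5
5 = (5)_6 → 5² = 25
25 = (4,1)_6 → 4² + 1² = 16 + 1 = 17
17 = (2,5)_6 → 2² + 5² = 4 + 25 = 29
29 = (4,5)_6 → 4² + 5² = 16 + 25 = 41
41 = (1,0,5)_6 → 1² + 0² + 5² = 1 + 0 + 25 = 26  — 26 repeats.
That took 9 steps.

9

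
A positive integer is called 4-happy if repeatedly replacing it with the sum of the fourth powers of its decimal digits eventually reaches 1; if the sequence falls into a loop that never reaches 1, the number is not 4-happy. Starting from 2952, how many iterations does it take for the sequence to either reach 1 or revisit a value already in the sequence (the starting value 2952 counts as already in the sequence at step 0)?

2952 → 7218
7218 → 6514
6514 → 2178
2178 → 6514  — 6514 repeats.
That took 4 steps.

4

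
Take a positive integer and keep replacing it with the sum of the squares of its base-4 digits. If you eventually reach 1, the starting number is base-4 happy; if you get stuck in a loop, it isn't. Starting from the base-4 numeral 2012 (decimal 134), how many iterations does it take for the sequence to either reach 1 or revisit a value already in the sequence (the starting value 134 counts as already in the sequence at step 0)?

5

134 = (2,0,1,2)_4 → 2² + 0² + 1² + 2² = 9
9 = (2,1)_4 → 2² + 1² = 5
5 = (1,1)_4 → 1² + 1² = 2
2 = (2)_4 → 2² = 4
4 = (1,0)_4 → 1² + 0² = 1  — reached 1.
That took 5 steps.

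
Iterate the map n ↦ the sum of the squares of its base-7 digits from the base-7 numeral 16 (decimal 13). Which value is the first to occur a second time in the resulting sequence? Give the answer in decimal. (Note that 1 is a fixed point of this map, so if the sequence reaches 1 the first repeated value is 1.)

13 = (1,6)_7 → 1² + 6² = 37
37 = (5,2)_7 → 5² + 2² = 29
29 = (4,1)_7 → 4² + 1² = 17
17 = (2,3)_7 → 2² + 3² = 13  — 13 already appeared earlier.

13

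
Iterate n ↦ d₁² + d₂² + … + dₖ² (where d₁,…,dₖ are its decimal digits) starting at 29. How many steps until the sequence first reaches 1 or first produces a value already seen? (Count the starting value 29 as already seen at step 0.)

10

29 → 2² + 9² = 4 + 81 = 85
85 → 8² + 5² = 64 + 25 = 89
89 → 8² + 9² = 64 + 81 = 145
145 → 1² + 4² + 5² = 1 + 16 + 25 = 42
42 → 4² + 2² = 16 + 4 = 20
20 → 2² + 0² = 4 + 0 = 4
4 → 4² = 16
16 → 1² + 6² = 1 + 36 = 37
37 → 3² + 7² = 9 + 49 = 58
58 → 5² + 8² = 25 + 64 = 89  — 89 repeats.
That took 10 steps.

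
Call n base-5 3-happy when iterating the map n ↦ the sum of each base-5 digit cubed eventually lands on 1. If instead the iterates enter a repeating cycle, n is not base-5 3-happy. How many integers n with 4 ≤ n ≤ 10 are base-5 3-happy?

4: 4 → 64 → 80 → 28 → 28  (repeats 28)
5: 5 → 1  (reaches 1)
6: 6 → 2 → 8 → 28 → 28  (repeats 28)
7: 7 → 9 → 65 → 35 → 9  (repeats 9)
8: 8 → 28 → 28  (repeats 28)
9: 9 → 65 → 35 → 9  (repeats 9)
10: 10 → 8 → 28 → 28  (repeats 28)
base-5 3-happy: 5

1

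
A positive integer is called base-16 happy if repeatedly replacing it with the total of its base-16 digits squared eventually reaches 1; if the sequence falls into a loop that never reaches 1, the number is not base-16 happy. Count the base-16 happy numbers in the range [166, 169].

3

166: 166 → 136 → 128 → 64 → 16 → 1  — base-16 happy
167: 167 → 149 → 106 → 136 → 128 → 64 → 16 → 1  — base-16 happy
168: 168 → 164 → 116 → 65 → 17 → 2 → 4 → 16 → 1  — base-16 happy
169: 169 → 181 → 146 → 85 → 50 → 13 → 169  — not base-16 happy
base-16 happy: 166, 167, 168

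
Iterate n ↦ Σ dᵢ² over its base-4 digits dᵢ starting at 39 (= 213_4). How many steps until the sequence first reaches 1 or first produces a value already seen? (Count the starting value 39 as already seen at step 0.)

39 = (2,1,3)_4 → 2² + 1² + 3² = 4 + 1 + 9 = 14
14 = (3,2)_4 → 3² + 2² = 9 + 4 = 13
13 = (3,1)_4 → 3² + 1² = 9 + 1 = 10
10 = (2,2)_4 → 2² + 2² = 4 + 4 = 8
8 = (2,0)_4 → 2² + 0² = 4 + 0 = 4
4 = (1,0)_4 → 1² + 0² = 1 + 0 = 1  — reached 1.
That took 6 steps.

6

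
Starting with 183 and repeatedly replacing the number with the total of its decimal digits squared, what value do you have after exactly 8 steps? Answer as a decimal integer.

42

183 → 1² + 8² + 3² = 74
74 → 7² + 4² = 65
65 → 6² + 5² = 61
61 → 6² + 1² = 37
37 → 3² + 7² = 58
58 → 5² + 8² = 89
89 → 8² + 9² = 145
145 → 1² + 4² + 5² = 42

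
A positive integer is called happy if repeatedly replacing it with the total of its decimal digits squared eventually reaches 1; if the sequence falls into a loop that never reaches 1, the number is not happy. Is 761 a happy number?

happy

761 → 7² + 6² + 1² = 86
86 → 8² + 6² = 100
100 → 1² + 0² + 0² = 1  — reached 1.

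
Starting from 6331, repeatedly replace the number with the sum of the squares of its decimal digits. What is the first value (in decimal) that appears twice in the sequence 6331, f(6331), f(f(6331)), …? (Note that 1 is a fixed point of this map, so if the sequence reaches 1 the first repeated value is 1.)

89

6331 → 6² + 3² + 3² + 1² = 36 + 9 + 9 + 1 = 55
55 → 5² + 5² = 25 + 25 = 50
50 → 5² + 0² = 25 + 0 = 25
25 → 2² + 5² = 4 + 25 = 29
29 → 2² + 9² = 4 + 81 = 85
85 → 8² + 5² = 64 + 25 = 89
89 → 8² + 9² = 64 + 81 = 145
145 → 1² + 4² + 5² = 1 + 16 + 25 = 42
42 → 4² + 2² = 16 + 4 = 20
20 → 2² + 0² = 4 + 0 = 4
4 → 4² = 16
16 → 1² + 6² = 1 + 36 = 37
37 → 3² + 7² = 9 + 49 = 58
58 → 5² + 8² = 25 + 64 = 89  — 89 already appeared earlier.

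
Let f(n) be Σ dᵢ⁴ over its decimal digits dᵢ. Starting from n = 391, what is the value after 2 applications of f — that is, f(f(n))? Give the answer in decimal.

391 → 3⁴ + 9⁴ + 1⁴ = 6643
6643 → 6⁴ + 6⁴ + 4⁴ + 3⁴ = 2929

2929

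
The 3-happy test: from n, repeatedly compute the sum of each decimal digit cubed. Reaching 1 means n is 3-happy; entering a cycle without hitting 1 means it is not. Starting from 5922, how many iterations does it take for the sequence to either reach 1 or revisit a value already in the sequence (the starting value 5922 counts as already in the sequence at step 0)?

5922 → 5³ + 9³ + 2³ + 2³ = 870
870 → 8³ + 7³ + 0³ = 855
855 → 8³ + 5³ + 5³ = 762
762 → 7³ + 6³ + 2³ = 567
567 → 5³ + 6³ + 7³ = 684
684 → 6³ + 8³ + 4³ = 792
792 → 7³ + 9³ + 2³ = 1080
1080 → 1³ + 0³ + 8³ + 0³ = 513
513 → 5³ + 1³ + 3³ = 153
153 → 1³ + 5³ + 3³ = 153  — 153 repeats.
That took 10 steps.

10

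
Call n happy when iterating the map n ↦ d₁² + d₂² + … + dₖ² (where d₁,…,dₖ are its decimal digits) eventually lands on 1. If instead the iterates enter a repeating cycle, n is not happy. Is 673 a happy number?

673 → 6² + 7² + 3² = 36 + 49 + 9 = 94
94 → 9² + 4² = 81 + 16 = 97
97 → 9² + 7² = 81 + 49 = 130
130 → 1² + 3² + 0² = 1 + 9 + 0 = 10
10 → 1² + 0² = 1 + 0 = 1  — reached 1.

happy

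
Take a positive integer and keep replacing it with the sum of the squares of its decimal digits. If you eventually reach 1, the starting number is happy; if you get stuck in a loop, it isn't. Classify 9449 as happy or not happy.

not happy

9449 → 9² + 4² + 4² + 9² = 194
194 → 1² + 9² + 4² = 98
98 → 9² + 8² = 145
145 → 1² + 4² + 5² = 42
42 → 4² + 2² = 20
20 → 2² + 0² = 4
4 → 4² = 16
16 → 1² + 6² = 37
37 → 3² + 7² = 58
58 → 5² + 8² = 89
89 → 8² + 9² = 145  — 145 already seen; the sequence cycles without reaching 1.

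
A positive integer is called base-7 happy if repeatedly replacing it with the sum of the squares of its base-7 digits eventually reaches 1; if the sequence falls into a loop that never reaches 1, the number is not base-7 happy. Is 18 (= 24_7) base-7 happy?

18 = (2,4)_7 → 2² + 4² = 4 + 16 = 20
20 = (2,6)_7 → 2² + 6² = 4 + 36 = 40
40 = (5,5)_7 → 5² + 5² = 25 + 25 = 50
50 = (1,0,1)_7 → 1² + 0² + 1² = 1 + 0 + 1 = 2
2 = (2)_7 → 2² = 4
4 = (4)_7 → 4² = 16
16 = (2,2)_7 → 2² + 2² = 4 + 4 = 8
8 = (1,1)_7 → 1² + 1² = 1 + 1 = 2  — 2 already seen; the sequence cycles without reaching 1.

not base-7 happy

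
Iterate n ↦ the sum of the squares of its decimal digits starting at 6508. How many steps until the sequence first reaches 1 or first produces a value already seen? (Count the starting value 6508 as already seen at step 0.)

15

6508 → 6² + 5² + 0² + 8² = 36 + 25 + 0 + 64 = 125
125 → 1² + 2² + 5² = 1 + 4 + 25 = 30
30 → 3² + 0² = 9 + 0 = 9
9 → 9² = 81
81 → 8² + 1² = 64 + 1 = 65
65 → 6² + 5² = 36 + 25 = 61
61 → 6² + 1² = 36 + 1 = 37
37 → 3² + 7² = 9 + 49 = 58
58 → 5² + 8² = 25 + 64 = 89
89 → 8² + 9² = 64 + 81 = 145
145 → 1² + 4² + 5² = 1 + 16 + 25 = 42
42 → 4² + 2² = 16 + 4 = 20
20 → 2² + 0² = 4 + 0 = 4
4 → 4² = 16
16 → 1² + 6² = 1 + 36 = 37  — 37 repeats.
That took 15 steps.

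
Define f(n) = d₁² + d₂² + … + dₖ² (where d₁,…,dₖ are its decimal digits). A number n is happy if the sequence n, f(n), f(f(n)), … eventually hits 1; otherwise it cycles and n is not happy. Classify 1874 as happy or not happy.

happy

1874 → 1² + 8² + 7² + 4² = 1 + 64 + 49 + 16 = 130
130 → 1² + 3² + 0² = 1 + 9 + 0 = 10
10 → 1² + 0² = 1 + 0 = 1  — reached 1.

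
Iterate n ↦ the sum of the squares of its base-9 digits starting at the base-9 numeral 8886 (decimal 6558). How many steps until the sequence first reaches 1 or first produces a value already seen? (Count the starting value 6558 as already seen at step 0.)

8

6558 = (8,8,8,6)_9 → 228
228 = (2,7,3)_9 → 62
62 = (6,8)_9 → 100
100 = (1,2,1)_9 → 6
6 = (6)_9 → 36
36 = (4,0)_9 → 16
16 = (1,7)_9 → 50
50 = (5,5)_9 → 50  — 50 repeats.
That took 8 steps.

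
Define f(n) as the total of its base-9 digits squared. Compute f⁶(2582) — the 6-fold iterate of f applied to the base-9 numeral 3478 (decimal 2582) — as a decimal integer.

2582 = (3,4,7,8)_9 → 138
138 = (1,6,3)_9 → 46
46 = (5,1)_9 → 26
26 = (2,8)_9 → 68
68 = (7,5)_9 → 74
74 = (8,2)_9 → 68

68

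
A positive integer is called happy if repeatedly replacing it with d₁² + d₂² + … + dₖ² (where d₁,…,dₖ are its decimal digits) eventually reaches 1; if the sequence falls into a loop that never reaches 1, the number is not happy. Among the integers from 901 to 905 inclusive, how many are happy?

901: 901 → 82 → 68 → 100 → 1  — happy
902: 902 → 85 → 89 → 145 → 42 → 20 → 4 → 16 → 37 → 58 → 89  — not happy
903: 903 → 90 → 81 → 65 → 61 → 37 → 58 → 89 → 145 → 42 → 20 → 4 → 16 → 37  — not happy
904: 904 → 97 → 130 → 10 → 1  — happy
905: 905 → 106 → 37 → 58 → 89 → 145 → 42 → 20 → 4 → 16 → 37  — not happy
happy: 901, 904

2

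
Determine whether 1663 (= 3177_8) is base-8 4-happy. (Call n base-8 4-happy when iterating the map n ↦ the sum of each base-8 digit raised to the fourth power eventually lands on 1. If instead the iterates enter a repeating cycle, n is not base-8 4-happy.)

1663 = (3,1,7,7)_8 → 3⁴ + 1⁴ + 7⁴ + 7⁴ = 81 + 1 + 2401 + 2401 = 4884
4884 = (1,1,4,2,4)_8 → 1⁴ + 1⁴ + 4⁴ + 2⁴ + 4⁴ = 1 + 1 + 256 + 16 + 256 = 530
530 = (1,0,2,2)_8 → 1⁴ + 0⁴ + 2⁴ + 2⁴ = 1 + 0 + 16 + 16 = 33
33 = (4,1)_8 → 4⁴ + 1⁴ = 256 + 1 = 257
257 = (4,0,1)_8 → 4⁴ + 0⁴ + 1⁴ = 256 + 0 + 1 = 257  — 257 already seen; the sequence cycles without reaching 1.

not base-8 4-happy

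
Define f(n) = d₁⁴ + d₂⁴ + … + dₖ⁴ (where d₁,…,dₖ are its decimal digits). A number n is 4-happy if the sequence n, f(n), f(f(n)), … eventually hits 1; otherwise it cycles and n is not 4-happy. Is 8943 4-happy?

not 4-happy

8943 → 8⁴ + 9⁴ + 4⁴ + 3⁴ = 4096 + 6561 + 256 + 81 = 10994
10994 → 1⁴ + 0⁴ + 9⁴ + 9⁴ + 4⁴ = 1 + 0 + 6561 + 6561 + 256 = 13379
13379 → 1⁴ + 3⁴ + 3⁴ + 7⁴ + 9⁴ = 1 + 81 + 81 + 2401 + 6561 = 9125
9125 → 9⁴ + 1⁴ + 2⁴ + 5⁴ = 6561 + 1 + 16 + 625 = 7203
7203 → 7⁴ + 2⁴ + 0⁴ + 3⁴ = 2401 + 16 + 0 + 81 = 2498
2498 → 2⁴ + 4⁴ + 9⁴ + 8⁴ = 16 + 256 + 6561 + 4096 = 10929
10929 → 1⁴ + 0⁴ + 9⁴ + 2⁴ + 9⁴ = 1 + 0 + 6561 + 16 + 6561 = 13139
13139 → 1⁴ + 3⁴ + 1⁴ + 3⁴ + 9⁴ = 1 + 81 + 1 + 81 + 6561 = 6725
6725 → 6⁴ + 7⁴ + 2⁴ + 5⁴ = 1296 + 2401 + 16 + 625 = 4338
4338 → 4⁴ + 3⁴ + 3⁴ + 8⁴ = 256 + 81 + 81 + 4096 = 4514
4514 → 4⁴ + 5⁴ + 1⁴ + 4⁴ = 256 + 625 + 1 + 256 = 1138
1138 → 1⁴ + 1⁴ + 3⁴ + 8⁴ = 1 + 1 + 81 + 4096 = 4179
4179 → 4⁴ + 1⁴ + 7⁴ + 9⁴ = 256 + 1 + 2401 + 6561 = 9219
9219 → 9⁴ + 2⁴ + 1⁴ + 9⁴ = 6561 + 16 + 1 + 6561 = 13139  — 13139 already seen; the sequence cycles without reaching 1.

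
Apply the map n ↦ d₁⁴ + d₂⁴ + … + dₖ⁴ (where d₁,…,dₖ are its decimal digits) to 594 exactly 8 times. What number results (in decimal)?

13139

594 → 5⁴ + 9⁴ + 4⁴ = 7442
7442 → 7⁴ + 4⁴ + 4⁴ + 2⁴ = 2929
2929 → 2⁴ + 9⁴ + 2⁴ + 9⁴ = 13154
13154 → 1⁴ + 3⁴ + 1⁴ + 5⁴ + 4⁴ = 964
964 → 9⁴ + 6⁴ + 4⁴ = 8113
8113 → 8⁴ + 1⁴ + 1⁴ + 3⁴ = 4179
4179 → 4⁴ + 1⁴ + 7⁴ + 9⁴ = 9219
9219 → 9⁴ + 2⁴ + 1⁴ + 9⁴ = 13139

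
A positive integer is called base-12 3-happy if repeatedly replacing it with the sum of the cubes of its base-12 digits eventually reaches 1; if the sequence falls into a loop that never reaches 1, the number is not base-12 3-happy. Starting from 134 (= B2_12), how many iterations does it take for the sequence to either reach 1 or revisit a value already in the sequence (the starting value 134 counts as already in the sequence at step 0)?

11

134 = (11,2)_12 → 1339
1339 = (9,3,7)_12 → 1099
1099 = (7,7,7)_12 → 1029
1029 = (7,1,9)_12 → 1073
1073 = (7,5,5)_12 → 593
593 = (4,1,5)_12 → 190
190 = (1,3,10)_12 → 1028
1028 = (7,1,8)_12 → 856
856 = (5,11,4)_12 → 1520
1520 = (10,6,8)_12 → 1728
1728 = (1,0,0,0)_12 → 1  — reached 1.
That took 11 steps.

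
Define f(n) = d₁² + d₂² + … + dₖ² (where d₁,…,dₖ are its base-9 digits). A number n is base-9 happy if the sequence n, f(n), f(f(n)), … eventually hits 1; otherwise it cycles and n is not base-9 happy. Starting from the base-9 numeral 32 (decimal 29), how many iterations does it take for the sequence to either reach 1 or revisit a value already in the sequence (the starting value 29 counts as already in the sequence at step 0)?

6

29 = (3,2)_9 → 13
13 = (1,4)_9 → 17
17 = (1,8)_9 → 65
65 = (7,2)_9 → 53
53 = (5,8)_9 → 89
89 = (1,0,8)_9 → 65  — 65 repeats.
That took 6 steps.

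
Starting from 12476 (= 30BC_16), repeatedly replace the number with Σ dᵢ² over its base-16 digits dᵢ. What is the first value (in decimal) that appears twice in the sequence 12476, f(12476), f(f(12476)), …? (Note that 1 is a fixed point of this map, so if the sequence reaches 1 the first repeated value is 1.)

1

12476 = (3,0,11,12)_16 → 3² + 0² + 11² + 12² = 9 + 0 + 121 + 144 = 274
274 = (1,1,2)_16 → 1² + 1² + 2² = 1 + 1 + 4 = 6
6 = (6)_16 → 6² = 36
36 = (2,4)_16 → 2² + 4² = 4 + 16 = 20
20 = (1,4)_16 → 1² + 4² = 1 + 16 = 17
17 = (1,1)_16 → 1² + 1² = 1 + 1 = 2
2 = (2)_16 → 2² = 4
4 = (4)_16 → 4² = 16
16 = (1,0)_16 → 1² + 0² = 1 + 0 = 1  — reached the fixed point 1.
1 → 1, so 1 is the first repeated value.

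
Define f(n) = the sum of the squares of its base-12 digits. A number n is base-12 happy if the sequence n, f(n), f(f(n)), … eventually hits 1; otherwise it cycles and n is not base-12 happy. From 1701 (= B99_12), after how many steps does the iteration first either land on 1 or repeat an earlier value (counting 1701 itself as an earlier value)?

6

1701 = (11,9,9)_12 → 11² + 9² + 9² = 121 + 81 + 81 = 283
283 = (1,11,7)_12 → 1² + 11² + 7² = 1 + 121 + 49 = 171
171 = (1,2,3)_12 → 1² + 2² + 3² = 1 + 4 + 9 = 14
14 = (1,2)_12 → 1² + 2² = 1 + 4 = 5
5 = (5)_12 → 5² = 25
25 = (2,1)_12 → 2² + 1² = 4 + 1 = 5  — 5 repeats.
That took 6 steps.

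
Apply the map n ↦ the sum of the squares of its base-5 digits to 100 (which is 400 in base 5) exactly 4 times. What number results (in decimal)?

16

100 = (4,0,0)_5 → 4² + 0² + 0² = 16
16 = (3,1)_5 → 3² + 1² = 10
10 = (2,0)_5 → 2² + 0² = 4
4 = (4)_5 → 4² = 16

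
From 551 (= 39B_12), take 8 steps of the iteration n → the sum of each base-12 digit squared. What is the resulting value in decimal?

551 = (3,9,11)_12 → 3² + 9² + 11² = 9 + 81 + 121 = 211
211 = (1,5,7)_12 → 1² + 5² + 7² = 1 + 25 + 49 = 75
75 = (6,3)_12 → 6² + 3² = 36 + 9 = 45
45 = (3,9)_12 → 3² + 9² = 9 + 81 = 90
90 = (7,6)_12 → 7² + 6² = 49 + 36 = 85
85 = (7,1)_12 → 7² + 1² = 49 + 1 = 50
50 = (4,2)_12 → 4² + 2² = 16 + 4 = 20
20 = (1,8)_12 → 1² + 8² = 1 + 64 = 65

65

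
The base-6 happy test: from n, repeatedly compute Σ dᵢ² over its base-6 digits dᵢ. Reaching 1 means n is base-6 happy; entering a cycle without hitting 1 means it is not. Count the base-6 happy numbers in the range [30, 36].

1

30: 30 → 25 → 17 → 29 → 41 → 26 → 20 → 13 → 5 → 25  — not base-6 happy
31: 31 → 26 → 20 → 13 → 5 → 25 → 17 → 29 → 41 → 26  — not base-6 happy
32: 32 → 29 → 41 → 26 → 20 → 13 → 5 → 25 → 17 → 29  — not base-6 happy
33: 33 → 34 → 41 → 26 → 20 → 13 → 5 → 25 → 17 → 29 → 41  — not base-6 happy
34: 34 → 41 → 26 → 20 → 13 → 5 → 25 → 17 → 29 → 41  — not base-6 happy
35: 35 → 50 → 9 → 10 → 17 → 29 → 41 → 26 → 20 → 13 → 5 → 25 → 17  — not base-6 happy
36: 36 → 1  — base-6 happy
base-6 happy: 36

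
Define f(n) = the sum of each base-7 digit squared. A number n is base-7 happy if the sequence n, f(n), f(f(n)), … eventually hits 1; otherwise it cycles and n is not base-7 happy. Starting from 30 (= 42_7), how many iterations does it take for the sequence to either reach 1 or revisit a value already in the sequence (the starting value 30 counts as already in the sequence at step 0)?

30 = (4,2)_7 → 4² + 2² = 16 + 4 = 20
20 = (2,6)_7 → 2² + 6² = 4 + 36 = 40
40 = (5,5)_7 → 5² + 5² = 25 + 25 = 50
50 = (1,0,1)_7 → 1² + 0² + 1² = 1 + 0 + 1 = 2
2 = (2)_7 → 2² = 4
4 = (4)_7 → 4² = 16
16 = (2,2)_7 → 2² + 2² = 4 + 4 = 8
8 = (1,1)_7 → 1² + 1² = 1 + 1 = 2  — 2 repeats.
That took 8 steps.

8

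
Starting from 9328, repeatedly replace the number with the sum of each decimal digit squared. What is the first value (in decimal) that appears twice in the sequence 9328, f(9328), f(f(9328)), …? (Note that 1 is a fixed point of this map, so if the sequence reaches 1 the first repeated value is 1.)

9328 → 9² + 3² + 2² + 8² = 158
158 → 1² + 5² + 8² = 90
90 → 9² + 0² = 81
81 → 8² + 1² = 65
65 → 6² + 5² = 61
61 → 6² + 1² = 37
37 → 3² + 7² = 58
58 → 5² + 8² = 89
89 → 8² + 9² = 145
145 → 1² + 4² + 5² = 42
42 → 4² + 2² = 20
20 → 2² + 0² = 4
4 → 4² = 16
16 → 1² + 6² = 37  — 37 already appeared earlier.

37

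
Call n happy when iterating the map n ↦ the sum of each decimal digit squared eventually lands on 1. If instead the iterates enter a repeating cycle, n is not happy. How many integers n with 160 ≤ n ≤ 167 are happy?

160: 160 → 37 → 58 → 89 → 145 → 42 → 20 → 4 → 16 → 37  (repeats 37)
161: 161 → 38 → 73 → 58 → 89 → 145 → 42 → 20 → 4 → 16 → 37 → 58  (repeats 58)
162: 162 → 41 → 17 → 50 → 25 → 29 → 85 → 89 → 145 → 42 → 20 → 4 → 16 → 37 → 58 → 89  (repeats 89)
163: 163 → 46 → 52 → 29 → 85 → 89 → 145 → 42 → 20 → 4 → 16 → 37 → 58 → 89  (repeats 89)
164: 164 → 53 → 34 → 25 → 29 → 85 → 89 → 145 → 42 → 20 → 4 → 16 → 37 → 58 → 89  (repeats 89)
165: 165 → 62 → 40 → 16 → 37 → 58 → 89 → 145 → 42 → 20 → 4 → 16  (repeats 16)
166: 166 → 73 → 58 → 89 → 145 → 42 → 20 → 4 → 16 → 37 → 58  (repeats 58)
167: 167 → 86 → 100 → 1  (reaches 1)
happy: 167

1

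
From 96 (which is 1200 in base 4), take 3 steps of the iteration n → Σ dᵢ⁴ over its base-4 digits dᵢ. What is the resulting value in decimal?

16

96 = (1,2,0,0)_4 → 1⁴ + 2⁴ + 0⁴ + 0⁴ = 1 + 16 + 0 + 0 = 17
17 = (1,0,1)_4 → 1⁴ + 0⁴ + 1⁴ = 1 + 0 + 1 = 2
2 = (2)_4 → 2⁴ = 16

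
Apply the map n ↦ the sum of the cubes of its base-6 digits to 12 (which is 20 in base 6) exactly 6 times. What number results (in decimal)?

12 = (2,0)_6 → 2³ + 0³ = 8
8 = (1,2)_6 → 1³ + 2³ = 9
9 = (1,3)_6 → 1³ + 3³ = 28
28 = (4,4)_6 → 4³ + 4³ = 128
128 = (3,3,2)_6 → 3³ + 3³ + 2³ = 62
62 = (1,4,2)_6 → 1³ + 4³ + 2³ = 73

73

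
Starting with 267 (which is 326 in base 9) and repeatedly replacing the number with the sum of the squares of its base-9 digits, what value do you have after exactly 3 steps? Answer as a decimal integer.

41

267 = (3,2,6)_9 → 3² + 2² + 6² = 49
49 = (5,4)_9 → 5² + 4² = 41
41 = (4,5)_9 → 4² + 5² = 41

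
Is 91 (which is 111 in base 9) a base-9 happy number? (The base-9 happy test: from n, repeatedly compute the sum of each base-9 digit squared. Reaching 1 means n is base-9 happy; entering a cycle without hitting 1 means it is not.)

base-9 happy

91 = (1,1,1)_9 → 3
3 = (3)_9 → 9
9 = (1,0)_9 → 1  — reached 1.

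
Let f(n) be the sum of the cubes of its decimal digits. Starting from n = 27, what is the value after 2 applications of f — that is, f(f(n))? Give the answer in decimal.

153

27 → 2³ + 7³ = 8 + 343 = 351
351 → 3³ + 5³ + 1³ = 27 + 125 + 1 = 153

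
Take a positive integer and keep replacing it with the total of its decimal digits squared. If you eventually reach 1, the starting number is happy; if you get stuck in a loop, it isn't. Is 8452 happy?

happy

8452 → 8² + 4² + 5² + 2² = 109
109 → 1² + 0² + 9² = 82
82 → 8² + 2² = 68
68 → 6² + 8² = 100
100 → 1² + 0² + 0² = 1  — reached 1.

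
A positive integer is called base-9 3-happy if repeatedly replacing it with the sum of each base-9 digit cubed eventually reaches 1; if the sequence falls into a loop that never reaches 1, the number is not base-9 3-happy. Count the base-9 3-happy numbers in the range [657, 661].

657: 657 → 513 → 243 → 27 → 27  — not base-9 3-happy
658: 658 → 514 → 244 → 28 → 28  — not base-9 3-happy
659: 659 → 521 → 755 → 521  — not base-9 3-happy
660: 660 → 540 → 432 → 152 → 856 → 128 → 134 → 638 → 1198 → 470 → 476 → 980 → 540  — not base-9 3-happy
661: 661 → 577 → 345 → 99 → 9 → 1  — base-9 3-happy
base-9 3-happy: 661

1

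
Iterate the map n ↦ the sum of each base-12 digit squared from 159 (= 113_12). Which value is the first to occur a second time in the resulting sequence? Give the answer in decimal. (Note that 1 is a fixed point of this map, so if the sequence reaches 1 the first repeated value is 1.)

25

159 = (1,1,3)_12 → 1² + 1² + 3² = 1 + 1 + 9 = 11
11 = (11)_12 → 11² = 121
121 = (10,1)_12 → 10² + 1² = 100 + 1 = 101
101 = (8,5)_12 → 8² + 5² = 64 + 25 = 89
89 = (7,5)_12 → 7² + 5² = 49 + 25 = 74
74 = (6,2)_12 → 6² + 2² = 36 + 4 = 40
40 = (3,4)_12 → 3² + 4² = 9 + 16 = 25
25 = (2,1)_12 → 2² + 1² = 4 + 1 = 5
5 = (5)_12 → 5² = 25  — 25 already appeared earlier.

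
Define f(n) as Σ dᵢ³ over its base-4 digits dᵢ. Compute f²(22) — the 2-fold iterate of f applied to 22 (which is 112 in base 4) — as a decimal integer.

16

22 = (1,1,2)_4 → 1³ + 1³ + 2³ = 10
10 = (2,2)_4 → 2³ + 2³ = 16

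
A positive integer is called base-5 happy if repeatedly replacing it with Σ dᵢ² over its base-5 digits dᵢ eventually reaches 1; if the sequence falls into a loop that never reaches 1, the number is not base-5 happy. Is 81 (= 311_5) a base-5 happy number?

81 = (3,1,1)_5 → 3² + 1² + 1² = 9 + 1 + 1 = 11
11 = (2,1)_5 → 2² + 1² = 4 + 1 = 5
5 = (1,0)_5 → 1² + 0² = 1 + 0 = 1  — reached 1.

base-5 happy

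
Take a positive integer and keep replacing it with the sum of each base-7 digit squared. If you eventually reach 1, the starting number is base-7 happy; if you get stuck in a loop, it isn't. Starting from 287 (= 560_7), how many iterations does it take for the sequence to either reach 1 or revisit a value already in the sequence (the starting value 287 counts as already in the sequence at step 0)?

287 = (5,6,0)_7 → 5² + 6² + 0² = 25 + 36 + 0 = 61
61 = (1,1,5)_7 → 1² + 1² + 5² = 1 + 1 + 25 = 27
27 = (3,6)_7 → 3² + 6² = 9 + 36 = 45
45 = (6,3)_7 → 6² + 3² = 36 + 9 = 45  — 45 repeats.
That took 4 steps.

4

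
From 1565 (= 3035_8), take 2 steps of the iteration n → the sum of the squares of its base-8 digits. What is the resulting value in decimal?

34

1565 = (3,0,3,5)_8 → 3² + 0² + 3² + 5² = 9 + 0 + 9 + 25 = 43
43 = (5,3)_8 → 5² + 3² = 25 + 9 = 34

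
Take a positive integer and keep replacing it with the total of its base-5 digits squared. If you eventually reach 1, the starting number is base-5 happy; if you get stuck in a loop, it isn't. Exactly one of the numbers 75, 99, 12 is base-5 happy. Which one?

75: 75 → 9 → 17 → 13 → 13  — repeats 13 (not base-5 happy)
99: 99 → 41 → 11 → 5 → 1  — reaches 1 (base-5 happy)
12: 12 → 8 → 10 → 4 → 16 → 10  — repeats 10 (not base-5 happy)

99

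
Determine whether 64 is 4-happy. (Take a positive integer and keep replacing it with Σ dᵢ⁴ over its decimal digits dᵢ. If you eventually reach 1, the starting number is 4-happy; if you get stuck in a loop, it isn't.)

not 4-happy

64 → 6⁴ + 4⁴ = 1552
1552 → 1⁴ + 5⁴ + 5⁴ + 2⁴ = 1267
1267 → 1⁴ + 2⁴ + 6⁴ + 7⁴ = 3714
3714 → 3⁴ + 7⁴ + 1⁴ + 4⁴ = 2739
2739 → 2⁴ + 7⁴ + 3⁴ + 9⁴ = 9059
9059 → 9⁴ + 0⁴ + 5⁴ + 9⁴ = 13747
13747 → 1⁴ + 3⁴ + 7⁴ + 4⁴ + 7⁴ = 5140
5140 → 5⁴ + 1⁴ + 4⁴ + 0⁴ = 882
882 → 8⁴ + 8⁴ + 2⁴ = 8208
8208 → 8⁴ + 2⁴ + 0⁴ + 8⁴ = 8208  — 8208 already seen; the sequence cycles without reaching 1.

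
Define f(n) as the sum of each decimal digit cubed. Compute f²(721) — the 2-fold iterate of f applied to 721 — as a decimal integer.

160

721 → 352
352 → 160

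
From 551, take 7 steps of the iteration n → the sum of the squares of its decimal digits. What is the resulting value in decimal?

89

551 → 5² + 5² + 1² = 25 + 25 + 1 = 51
51 → 5² + 1² = 25 + 1 = 26
26 → 2² + 6² = 4 + 36 = 40
40 → 4² + 0² = 16 + 0 = 16
16 → 1² + 6² = 1 + 36 = 37
37 → 3² + 7² = 9 + 49 = 58
58 → 5² + 8² = 25 + 64 = 89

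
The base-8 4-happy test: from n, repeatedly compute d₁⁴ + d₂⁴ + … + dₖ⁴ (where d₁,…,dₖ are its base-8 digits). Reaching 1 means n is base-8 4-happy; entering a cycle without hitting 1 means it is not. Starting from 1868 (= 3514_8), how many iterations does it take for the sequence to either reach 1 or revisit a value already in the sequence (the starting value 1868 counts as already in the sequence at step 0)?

13

1868 = (3,5,1,4)_8 → 3⁴ + 5⁴ + 1⁴ + 4⁴ = 81 + 625 + 1 + 256 = 963
963 = (1,7,0,3)_8 → 1⁴ + 7⁴ + 0⁴ + 3⁴ = 1 + 2401 + 0 + 81 = 2483
2483 = (4,6,6,3)_8 → 4⁴ + 6⁴ + 6⁴ + 3⁴ = 256 + 1296 + 1296 + 81 = 2929
2929 = (5,5,6,1)_8 → 5⁴ + 5⁴ + 6⁴ + 1⁴ = 625 + 625 + 1296 + 1 = 2547
2547 = (4,7,6,3)_8 → 4⁴ + 7⁴ + 6⁴ + 3⁴ = 256 + 2401 + 1296 + 81 = 4034
4034 = (7,7,0,2)_8 → 7⁴ + 7⁴ + 0⁴ + 2⁴ = 2401 + 2401 + 0 + 16 = 4818
4818 = (1,1,3,2,2)_8 → 1⁴ + 1⁴ + 3⁴ + 2⁴ + 2⁴ = 1 + 1 + 81 + 16 + 16 = 115
115 = (1,6,3)_8 → 1⁴ + 6⁴ + 3⁴ = 1 + 1296 + 81 = 1378
1378 = (2,5,4,2)_8 → 2⁴ + 5⁴ + 4⁴ + 2⁴ = 16 + 625 + 256 + 16 = 913
913 = (1,6,2,1)_8 → 1⁴ + 6⁴ + 2⁴ + 1⁴ = 1 + 1296 + 16 + 1 = 1314
1314 = (2,4,4,2)_8 → 2⁴ + 4⁴ + 4⁴ + 2⁴ = 16 + 256 + 256 + 16 = 544
544 = (1,0,4,0)_8 → 1⁴ + 0⁴ + 4⁴ + 0⁴ = 1 + 0 + 256 + 0 = 257
257 = (4,0,1)_8 → 4⁴ + 0⁴ + 1⁴ = 256 + 0 + 1 = 257  — 257 repeats.
That took 13 steps.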